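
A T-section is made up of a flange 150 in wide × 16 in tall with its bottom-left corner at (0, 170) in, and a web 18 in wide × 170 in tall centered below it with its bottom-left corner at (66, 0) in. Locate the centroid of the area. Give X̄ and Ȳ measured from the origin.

web: A = 18 × 170 = 3060.00, centroid at (75.00, 85.00).
flange: A = 150 × 16 = 2400.00, centroid at (75.00, 178.00).
ΣA = 5460.00 in²
ΣAX̄ = (3060.00)(75.00) + (2400.00)(75.00) = 409500.00 in³
ΣAȲ = (3060.00)(85.00) + (2400.00)(178.00) = 687300.00 in³
X̄ = 409500.00 / 5460.00 = 75.00 in
Ȳ = 687300.00 / 5460.00 = 125.88 in

X̄ = 75.00 in, Ȳ = 125.88 in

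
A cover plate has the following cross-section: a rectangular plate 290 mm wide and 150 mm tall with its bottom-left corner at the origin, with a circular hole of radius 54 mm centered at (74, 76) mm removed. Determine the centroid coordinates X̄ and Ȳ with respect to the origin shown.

Part | A | x̄ᵢ | ȳᵢ | A·x̄ᵢ | A·ȳᵢ
plate | 43500.00 | 145.00 | 75.00 | 6307500.00 | 3262500.00
hole | -9160.88 | 74.00 | 76.00 | -677905.43 | -696227.20
Σ | 34339.12 |  |  | 5629594.57 | 2566272.80
X̄ = 5629594.57 / 34339.12 = 163.94 mm
Ȳ = 2566272.80 / 34339.12 = 74.73 mm

X̄ = 163.94 mm, Ȳ = 74.73 mm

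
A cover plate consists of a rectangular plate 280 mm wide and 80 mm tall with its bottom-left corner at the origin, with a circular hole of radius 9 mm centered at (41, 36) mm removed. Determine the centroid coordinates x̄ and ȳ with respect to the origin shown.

x̄ = 141.14 mm, ȳ = 40.05 mm

plate: A = 280 × 80 = 22400.00, centroid at (140.00, 40.00).
hole: A = −π·9² = -254.47, centroid at (41.00, 36.00).
ΣA = 22145.53 mm²
ΣAx̄ = (22400.00)(140.00) + (-254.47)(41.00) = 3125566.77 mm³
ΣAȳ = (22400.00)(40.00) + (-254.47)(36.00) = 886839.12 mm³
x̄ = 3125566.77 / 22145.53 = 141.14 mm
ȳ = 886839.12 / 22145.53 = 40.05 mm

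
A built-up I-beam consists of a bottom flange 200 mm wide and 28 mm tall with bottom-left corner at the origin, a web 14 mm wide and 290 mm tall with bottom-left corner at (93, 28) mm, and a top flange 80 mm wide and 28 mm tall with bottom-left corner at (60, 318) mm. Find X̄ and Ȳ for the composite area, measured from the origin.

X̄ = 100.00 mm, Ȳ = 128.11 mm

bottom flange: A = 200 × 28 = 5600.00, centroid at (100.00, 14.00).
web: A = 14 × 290 = 4060.00, centroid at (100.00, 173.00).
top flange: A = 80 × 28 = 2240.00, centroid at (100.00, 332.00).
ΣA = 11900.00 mm², ΣAX̄ = 1190000.00 mm³, ΣAȲ = 1524460.00 mm³.
X̄ = 1190000.00/11900.00 = 100.00 mm; Ȳ = 1524460.00/11900.00 = 128.11 mm.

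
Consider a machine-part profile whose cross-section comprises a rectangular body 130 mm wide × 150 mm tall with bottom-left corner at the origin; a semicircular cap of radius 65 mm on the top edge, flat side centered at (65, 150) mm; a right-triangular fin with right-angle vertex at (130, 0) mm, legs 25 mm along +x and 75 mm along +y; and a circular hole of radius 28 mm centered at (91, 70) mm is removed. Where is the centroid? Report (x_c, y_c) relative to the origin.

x_c = 65.19 mm, y_c = 101.26 mm

rectangular body: A = 130 × 150 = 19500.00, centroid at (65.00, 75.00).
semicircular top: A = ½π·65² = 6636.61, centroid at (65.00, 177.59).
triangular fin: A = ½·25·75 = 937.50, centroid at (138.33, 25.00).
hole: A = −π·28² = -2463.01, centroid at (91.00, 70.00).
ΣA = 24611.11 mm², ΣAx_c = 1604433.65 mm³, ΣAy_c = 2492102.40 mm³.
x_c = 1604433.65/24611.11 = 65.19 mm; y_c = 2492102.40/24611.11 = 101.26 mm.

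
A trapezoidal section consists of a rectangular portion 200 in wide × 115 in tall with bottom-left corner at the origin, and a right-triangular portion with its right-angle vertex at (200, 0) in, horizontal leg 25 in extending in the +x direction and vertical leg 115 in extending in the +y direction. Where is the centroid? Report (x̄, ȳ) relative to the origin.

x̄ = 106.37 in, ȳ = 56.37 in

rectangular portion: A = 200 × 115 = 23000.00, centroid at (100.00, 57.50).
triangular portion: A = ½·25·115 = 1437.50, centroid at (208.33, 38.33).
ΣA = 24437.50 in², ΣAx̄ = 2599479.17 in³, ΣAȳ = 1377604.17 in³.
x̄ = 2599479.17/24437.50 = 106.37 in; ȳ = 1377604.17/24437.50 = 56.37 in.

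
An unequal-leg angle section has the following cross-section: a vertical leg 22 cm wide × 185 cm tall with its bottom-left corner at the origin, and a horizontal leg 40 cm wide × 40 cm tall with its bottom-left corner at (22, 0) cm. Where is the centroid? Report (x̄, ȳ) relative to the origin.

x̄ = 19.75 cm, ȳ = 72.04 cm

vertical leg: A = 22 × 185 = 4070.00, centroid at (11.00, 92.50).
horizontal leg: A = 40 × 40 = 1600.00, centroid at (42.00, 20.00).
ΣA = 5670.00 cm²
ΣAx̄ = (4070.00)(11.00) + (1600.00)(42.00) = 111970.00 cm³
ΣAȳ = (4070.00)(92.50) + (1600.00)(20.00) = 408475.00 cm³
x̄ = 111970.00 / 5670.00 = 19.75 cm
ȳ = 408475.00 / 5670.00 = 72.04 cm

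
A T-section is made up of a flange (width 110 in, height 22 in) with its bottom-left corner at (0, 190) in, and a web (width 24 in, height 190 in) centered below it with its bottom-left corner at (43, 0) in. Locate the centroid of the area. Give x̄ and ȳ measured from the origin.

web: A = 24 × 190 = 4560.00, centroid at (55.00, 95.00).
flange: A = 110 × 22 = 2420.00, centroid at (55.00, 201.00).
ΣA = 6980.00 in², ΣAx̄ = 383900.00 in³, ΣAȳ = 919620.00 in³.
x̄ = 383900.00/6980.00 = 55.00 in; ȳ = 919620.00/6980.00 = 131.75 in.

x̄ = 55.00 in, ȳ = 131.75 in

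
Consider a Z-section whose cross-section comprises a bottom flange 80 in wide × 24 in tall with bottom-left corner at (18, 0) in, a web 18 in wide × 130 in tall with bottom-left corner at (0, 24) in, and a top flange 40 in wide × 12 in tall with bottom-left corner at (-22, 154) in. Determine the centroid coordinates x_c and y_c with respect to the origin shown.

Part | A | x̄ᵢ | ȳᵢ | A·x̄ᵢ | A·ȳᵢ
bottom flange | 1920.00 | 58.00 | 12.00 | 111360.00 | 23040.00
web | 2340.00 | 9.00 | 89.00 | 21060.00 | 208260.00
top flange | 480.00 | -2.00 | 160.00 | -960.00 | 76800.00
Σ | 4740.00 |  |  | 131460.00 | 308100.00
x_c = 131460.00 / 4740.00 = 27.73 in
y_c = 308100.00 / 4740.00 = 65.00 in

x_c = 27.73 in, y_c = 65.00 in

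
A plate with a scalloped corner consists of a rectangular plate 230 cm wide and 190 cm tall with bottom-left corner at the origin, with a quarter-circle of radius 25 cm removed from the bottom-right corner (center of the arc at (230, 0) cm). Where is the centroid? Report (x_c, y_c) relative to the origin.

x_c = 113.81 cm, y_c = 95.96 cm

plate: A = 230 × 190 = 43700.00, centroid at (115.00, 95.00).
removed quarter-circle: A = −¼π·25² = -490.87, centroid at (219.39, 10.61).
ΣA = 43209.13 cm², ΣAx_c = 4917807.35 cm³, ΣAy_c = 4146291.67 cm³.
x_c = 4917807.35/43209.13 = 113.81 cm; y_c = 4146291.67/43209.13 = 95.96 cm.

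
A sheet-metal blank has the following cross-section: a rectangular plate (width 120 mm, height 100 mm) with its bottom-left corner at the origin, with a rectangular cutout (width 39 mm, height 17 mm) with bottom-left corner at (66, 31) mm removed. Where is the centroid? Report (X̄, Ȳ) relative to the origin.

X̄ = 58.51 mm, Ȳ = 50.61 mm

Part | A | x̄ᵢ | ȳᵢ | A·x̄ᵢ | A·ȳᵢ
plate | 12000.00 | 60.00 | 50.00 | 720000.00 | 600000.00
hole | -663.00 | 85.50 | 39.50 | -56686.50 | -26188.50
Σ | 11337.00 |  |  | 663313.50 | 573811.50
X̄ = 663313.50 / 11337.00 = 58.51 mm
Ȳ = 573811.50 / 11337.00 = 50.61 mm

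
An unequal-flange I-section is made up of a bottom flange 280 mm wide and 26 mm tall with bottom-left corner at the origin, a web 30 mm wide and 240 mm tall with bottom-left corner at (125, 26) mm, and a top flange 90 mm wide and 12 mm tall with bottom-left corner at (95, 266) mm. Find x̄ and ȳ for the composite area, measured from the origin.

bottom flange: A = 280 × 26 = 7280.00, centroid at (140.00, 13.00).
web: A = 30 × 240 = 7200.00, centroid at (140.00, 146.00).
top flange: A = 90 × 12 = 1080.00, centroid at (140.00, 272.00).
ΣA = 15560.00 mm², ΣAx̄ = 2178400.00 mm³, ΣAȳ = 1439600.00 mm³.
x̄ = 2178400.00/15560.00 = 140.00 mm; ȳ = 1439600.00/15560.00 = 92.52 mm.

x̄ = 140.00 mm, ȳ = 92.52 mm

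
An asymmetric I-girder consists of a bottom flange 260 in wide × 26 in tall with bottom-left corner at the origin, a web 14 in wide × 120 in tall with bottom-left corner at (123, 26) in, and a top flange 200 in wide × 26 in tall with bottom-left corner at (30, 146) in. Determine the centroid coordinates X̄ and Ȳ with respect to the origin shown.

X̄ = 130.00 in, Ȳ = 77.65 in

bottom flange: A = 260 × 26 = 6760.00, centroid at (130.00, 13.00).
web: A = 14 × 120 = 1680.00, centroid at (130.00, 86.00).
top flange: A = 200 × 26 = 5200.00, centroid at (130.00, 159.00).
ΣA = 13640.00 in²
ΣAX̄ = (6760.00)(130.00) + (1680.00)(130.00) + (5200.00)(130.00) = 1773200.00 in³
ΣAȲ = (6760.00)(13.00) + (1680.00)(86.00) + (5200.00)(159.00) = 1059160.00 in³
X̄ = 1773200.00 / 13640.00 = 130.00 in
Ȳ = 1059160.00 / 13640.00 = 77.65 in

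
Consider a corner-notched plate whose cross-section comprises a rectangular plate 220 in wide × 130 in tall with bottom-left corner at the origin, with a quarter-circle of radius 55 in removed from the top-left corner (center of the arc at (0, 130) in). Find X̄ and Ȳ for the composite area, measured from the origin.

plate: A = 220 × 130 = 28600.00, centroid at (110.00, 65.00).
removed quarter-circle: A = −¼π·55² = -2375.83, centroid at (23.34, 106.66).
ΣA = 26224.17 in², ΣAX̄ = 3090541.67 in³, ΣAȲ = 1605600.51 in³.
X̄ = 3090541.67/26224.17 = 117.85 in; Ȳ = 1605600.51/26224.17 = 61.23 in.

X̄ = 117.85 in, Ȳ = 61.23 in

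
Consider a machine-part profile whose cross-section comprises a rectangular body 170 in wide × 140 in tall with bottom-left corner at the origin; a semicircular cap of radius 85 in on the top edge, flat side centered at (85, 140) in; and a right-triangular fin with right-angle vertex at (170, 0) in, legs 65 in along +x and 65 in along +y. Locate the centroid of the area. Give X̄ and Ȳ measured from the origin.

X̄ = 91.05 in, Ȳ = 99.57 in

rectangular body: A = 170 × 140 = 23800.00, centroid at (85.00, 70.00).
semicircular top: A = ½π·85² = 11349.00, centroid at (85.00, 176.08).
triangular fin: A = ½·65·65 = 2112.50, centroid at (191.67, 21.67).
ΣA = 37261.50 in²
ΣAX̄ = (23800.00)(85.00) + (11349.00)(85.00) + (2112.50)(191.67) = 3392561.13 in³
ΣAȲ = (23800.00)(70.00) + (11349.00)(176.08) + (2112.50)(21.67) = 3710047.98 in³
X̄ = 3392561.13 / 37261.50 = 91.05 in
Ȳ = 3710047.98 / 37261.50 = 99.57 in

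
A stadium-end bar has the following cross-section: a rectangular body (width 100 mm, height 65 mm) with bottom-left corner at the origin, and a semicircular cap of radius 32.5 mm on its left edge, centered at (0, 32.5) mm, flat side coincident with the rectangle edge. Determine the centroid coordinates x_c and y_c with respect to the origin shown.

x_c = 37.03 mm, y_c = 32.50 mm

rectangular body: A = 100 × 65 = 6500.00, centroid at (50.00, 32.50).
semicircular end: A = ½π·32.5² = 1659.15, centroid at (-13.79, 32.50).
ΣA = 8159.15 mm², ΣAx_c = 302114.58 mm³, ΣAy_c = 265172.49 mm³.
x_c = 302114.58/8159.15 = 37.03 mm; y_c = 265172.49/8159.15 = 32.50 mm.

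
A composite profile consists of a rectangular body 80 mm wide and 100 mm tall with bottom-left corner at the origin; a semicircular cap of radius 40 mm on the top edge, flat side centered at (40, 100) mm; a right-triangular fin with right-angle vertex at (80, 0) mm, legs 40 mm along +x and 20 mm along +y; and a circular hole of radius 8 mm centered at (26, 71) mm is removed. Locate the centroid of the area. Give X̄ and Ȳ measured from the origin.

X̄ = 42.25 mm, Ȳ = 63.70 mm

rectangular body: A = 80 × 100 = 8000.00, centroid at (40.00, 50.00).
semicircular top: A = ½π·40² = 2513.27, centroid at (40.00, 116.98).
triangular fin: A = ½·40·20 = 400.00, centroid at (93.33, 6.67).
hole: A = −π·8² = -201.06, centroid at (26.00, 71.00).
ΣA = 10712.21 mm²
ΣAX̄ = (8000.00)(40.00) + (2513.27)(40.00) + (400.00)(93.33) + (-201.06)(26.00) = 452636.69 mm³
ΣAȲ = (8000.00)(50.00) + (2513.27)(116.98) + (400.00)(6.67) + (-201.06)(71.00) = 682385.35 mm³
X̄ = 452636.69 / 10712.21 = 42.25 mm
Ȳ = 682385.35 / 10712.21 = 63.70 mm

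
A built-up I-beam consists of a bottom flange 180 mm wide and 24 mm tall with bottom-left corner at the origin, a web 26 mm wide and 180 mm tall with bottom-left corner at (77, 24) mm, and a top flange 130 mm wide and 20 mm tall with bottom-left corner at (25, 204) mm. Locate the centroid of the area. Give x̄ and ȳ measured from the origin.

x̄ = 90.00 mm, ȳ = 98.43 mm

bottom flange: A = 180 × 24 = 4320.00, centroid at (90.00, 12.00).
web: A = 26 × 180 = 4680.00, centroid at (90.00, 114.00).
top flange: A = 130 × 20 = 2600.00, centroid at (90.00, 214.00).
ΣA = 11600.00 mm²
ΣAx̄ = (4320.00)(90.00) + (4680.00)(90.00) + (2600.00)(90.00) = 1044000.00 mm³
ΣAȳ = (4320.00)(12.00) + (4680.00)(114.00) + (2600.00)(214.00) = 1141760.00 mm³
x̄ = 1044000.00 / 11600.00 = 90.00 mm
ȳ = 1141760.00 / 11600.00 = 98.43 mm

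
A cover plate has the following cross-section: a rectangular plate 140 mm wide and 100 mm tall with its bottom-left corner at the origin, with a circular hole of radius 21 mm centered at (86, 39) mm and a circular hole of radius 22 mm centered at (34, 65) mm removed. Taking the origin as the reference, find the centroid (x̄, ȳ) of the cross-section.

x̄ = 72.94 mm, ȳ = 49.32 mm

plate: A = 140 × 100 = 14000.00, centroid at (70.00, 50.00).
hole 1: A = −π·21² = -1385.44, centroid at (86.00, 39.00).
hole 2: A = −π·22² = -1520.53, centroid at (34.00, 65.00).
ΣA = 11094.03 mm², ΣAx̄ = 809153.91 mm³, ΣAȳ = 547133.24 mm³.
x̄ = 809153.91/11094.03 = 72.94 mm; ȳ = 547133.24/11094.03 = 49.32 mm.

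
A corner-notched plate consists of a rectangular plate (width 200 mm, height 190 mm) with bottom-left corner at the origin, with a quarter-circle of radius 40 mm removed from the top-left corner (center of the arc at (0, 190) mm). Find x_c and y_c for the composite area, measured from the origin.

x_c = 102.84 mm, y_c = 92.33 mm

plate: A = 200 × 190 = 38000.00, centroid at (100.00, 95.00).
removed quarter-circle: A = −¼π·40² = -1256.64, centroid at (16.98, 173.02).
ΣA = 36743.36 mm²
ΣAx_c = (38000.00)(100.00) + (-1256.64)(16.98) = 3778666.67 mm³
ΣAy_c = (38000.00)(95.00) + (-1256.64)(173.02) = 3392572.29 mm³
x_c = 3778666.67 / 36743.36 = 102.84 mm
y_c = 3392572.29 / 36743.36 = 92.33 mm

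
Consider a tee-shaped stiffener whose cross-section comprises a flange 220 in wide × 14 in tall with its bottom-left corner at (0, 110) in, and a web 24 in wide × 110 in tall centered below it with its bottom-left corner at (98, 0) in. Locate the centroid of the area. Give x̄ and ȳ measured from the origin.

web: A = 24 × 110 = 2640.00, centroid at (110.00, 55.00).
flange: A = 220 × 14 = 3080.00, centroid at (110.00, 117.00).
ΣA = 5720.00 in², ΣAx̄ = 629200.00 in³, ΣAȳ = 505560.00 in³.
x̄ = 629200.00/5720.00 = 110.00 in; ȳ = 505560.00/5720.00 = 88.38 in.

x̄ = 110.00 in, ȳ = 88.38 in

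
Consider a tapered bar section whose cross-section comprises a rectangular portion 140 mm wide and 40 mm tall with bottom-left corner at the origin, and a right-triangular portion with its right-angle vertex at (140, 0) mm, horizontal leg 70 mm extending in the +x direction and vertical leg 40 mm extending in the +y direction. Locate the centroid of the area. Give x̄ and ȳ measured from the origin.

x̄ = 88.67 mm, ȳ = 18.67 mm

Part | A | x̄ᵢ | ȳᵢ | A·x̄ᵢ | A·ȳᵢ
rectangular portion | 5600.00 | 70.00 | 20.00 | 392000.00 | 112000.00
triangular portion | 1400.00 | 163.33 | 13.33 | 228666.67 | 18666.67
Σ | 7000.00 |  |  | 620666.67 | 130666.67
x̄ = 620666.67 / 7000.00 = 88.67 mm
ȳ = 130666.67 / 7000.00 = 18.67 mm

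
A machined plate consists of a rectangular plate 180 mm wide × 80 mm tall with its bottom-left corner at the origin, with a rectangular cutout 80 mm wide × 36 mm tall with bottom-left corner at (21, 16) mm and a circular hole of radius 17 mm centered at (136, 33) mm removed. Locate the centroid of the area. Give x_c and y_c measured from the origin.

x_c = 93.93 mm, y_c = 42.23 mm

Part | A | x̄ᵢ | ȳᵢ | A·x̄ᵢ | A·ȳᵢ
plate | 14400.00 | 90.00 | 40.00 | 1296000.00 | 576000.00
hole 1 | -2880.00 | 61.00 | 34.00 | -175680.00 | -97920.00
hole 2 | -907.92 | 136.00 | 33.00 | -123477.16 | -29961.37
Σ | 10612.08 |  |  | 996842.84 | 448118.63
x_c = 996842.84 / 10612.08 = 93.93 mm
y_c = 448118.63 / 10612.08 = 42.23 mm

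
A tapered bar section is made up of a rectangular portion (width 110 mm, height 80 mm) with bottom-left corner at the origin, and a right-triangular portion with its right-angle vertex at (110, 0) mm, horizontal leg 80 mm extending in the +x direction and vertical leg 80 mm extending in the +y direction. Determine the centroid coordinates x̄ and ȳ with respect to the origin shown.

x̄ = 76.78 mm, ȳ = 36.44 mm

rectangular portion: A = 110 × 80 = 8800.00, centroid at (55.00, 40.00).
triangular portion: A = ½·80·80 = 3200.00, centroid at (136.67, 26.67).
ΣA = 12000.00 mm², ΣAx̄ = 921333.33 mm³, ΣAȳ = 437333.33 mm³.
x̄ = 921333.33/12000.00 = 76.78 mm; ȳ = 437333.33/12000.00 = 36.44 mm.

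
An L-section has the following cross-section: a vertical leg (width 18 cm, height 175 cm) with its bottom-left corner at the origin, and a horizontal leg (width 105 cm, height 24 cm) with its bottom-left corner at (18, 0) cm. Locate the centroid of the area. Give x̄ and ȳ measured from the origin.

x̄ = 36.33 cm, ȳ = 53.94 cm

vertical leg: A = 18 × 175 = 3150.00, centroid at (9.00, 87.50).
horizontal leg: A = 105 × 24 = 2520.00, centroid at (70.50, 12.00).
ΣA = 5670.00 cm²
ΣAx̄ = (3150.00)(9.00) + (2520.00)(70.50) = 206010.00 cm³
ΣAȳ = (3150.00)(87.50) + (2520.00)(12.00) = 305865.00 cm³
x̄ = 206010.00 / 5670.00 = 36.33 cm
ȳ = 305865.00 / 5670.00 = 53.94 cm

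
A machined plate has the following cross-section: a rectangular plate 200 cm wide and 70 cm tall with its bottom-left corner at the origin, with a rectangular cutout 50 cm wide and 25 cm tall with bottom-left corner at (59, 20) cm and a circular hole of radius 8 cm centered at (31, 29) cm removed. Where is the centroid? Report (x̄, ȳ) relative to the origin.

x̄ = 102.70 cm, ȳ = 35.35 cm

plate: A = 200 × 70 = 14000.00, centroid at (100.00, 35.00).
hole 1: A = −(50 × 25) = -1250.00, centroid at (84.00, 32.50).
hole 2: A = −π·8² = -201.06, centroid at (31.00, 29.00).
ΣA = 12548.94 cm²
ΣAx̄ = (14000.00)(100.00) + (-1250.00)(84.00) + (-201.06)(31.00) = 1288767.08 cm³
ΣAȳ = (14000.00)(35.00) + (-1250.00)(32.50) + (-201.06)(29.00) = 443544.20 cm³
x̄ = 1288767.08 / 12548.94 = 102.70 cm
ȳ = 443544.20 / 12548.94 = 35.35 cm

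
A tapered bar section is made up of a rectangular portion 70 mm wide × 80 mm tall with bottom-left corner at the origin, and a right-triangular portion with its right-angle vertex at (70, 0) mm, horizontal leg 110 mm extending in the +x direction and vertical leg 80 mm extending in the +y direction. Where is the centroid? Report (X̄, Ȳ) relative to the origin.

X̄ = 66.53 mm, Ȳ = 34.13 mm

rectangular portion: A = 70 × 80 = 5600.00, centroid at (35.00, 40.00).
triangular portion: A = ½·110·80 = 4400.00, centroid at (106.67, 26.67).
ΣA = 10000.00 mm²
ΣAX̄ = (5600.00)(35.00) + (4400.00)(106.67) = 665333.33 mm³
ΣAȲ = (5600.00)(40.00) + (4400.00)(26.67) = 341333.33 mm³
X̄ = 665333.33 / 10000.00 = 66.53 mm
Ȳ = 341333.33 / 10000.00 = 34.13 mm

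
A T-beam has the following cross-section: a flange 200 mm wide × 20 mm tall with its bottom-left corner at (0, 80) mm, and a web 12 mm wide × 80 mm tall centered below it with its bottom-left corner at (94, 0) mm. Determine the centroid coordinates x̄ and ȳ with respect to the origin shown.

x̄ = 100.00 mm, ȳ = 80.32 mm

web: A = 12 × 80 = 960.00, centroid at (100.00, 40.00).
flange: A = 200 × 20 = 4000.00, centroid at (100.00, 90.00).
ΣA = 4960.00 mm², ΣAx̄ = 496000.00 mm³, ΣAȳ = 398400.00 mm³.
x̄ = 496000.00/4960.00 = 100.00 mm; ȳ = 398400.00/4960.00 = 80.32 mm.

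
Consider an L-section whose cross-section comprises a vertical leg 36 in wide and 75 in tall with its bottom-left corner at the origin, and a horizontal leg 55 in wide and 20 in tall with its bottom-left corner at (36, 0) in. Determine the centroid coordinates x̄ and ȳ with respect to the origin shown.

vertical leg: A = 36 × 75 = 2700.00, centroid at (18.00, 37.50).
horizontal leg: A = 55 × 20 = 1100.00, centroid at (63.50, 10.00).
ΣA = 3800.00 in², ΣAx̄ = 118450.00 in³, ΣAȳ = 112250.00 in³.
x̄ = 118450.00/3800.00 = 31.17 in; ȳ = 112250.00/3800.00 = 29.54 in.

x̄ = 31.17 in, ȳ = 29.54 in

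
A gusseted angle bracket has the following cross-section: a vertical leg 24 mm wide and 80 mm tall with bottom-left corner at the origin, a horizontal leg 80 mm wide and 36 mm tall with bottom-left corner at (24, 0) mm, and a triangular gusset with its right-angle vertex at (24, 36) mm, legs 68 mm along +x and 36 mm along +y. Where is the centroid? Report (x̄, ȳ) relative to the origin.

Part | A | x̄ᵢ | ȳᵢ | A·x̄ᵢ | A·ȳᵢ
vertical leg | 1920.00 | 12.00 | 40.00 | 23040.00 | 76800.00
horizontal leg | 2880.00 | 64.00 | 18.00 | 184320.00 | 51840.00
gusset | 1224.00 | 46.67 | 48.00 | 57120.00 | 58752.00
Σ | 6024.00 |  |  | 264480.00 | 187392.00
x̄ = 264480.00 / 6024.00 = 43.90 mm
ȳ = 187392.00 / 6024.00 = 31.11 mm

x̄ = 43.90 mm, ȳ = 31.11 mm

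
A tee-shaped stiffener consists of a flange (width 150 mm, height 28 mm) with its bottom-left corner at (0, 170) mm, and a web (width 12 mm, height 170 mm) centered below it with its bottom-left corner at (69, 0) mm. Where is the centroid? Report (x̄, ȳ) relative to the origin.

web: A = 12 × 170 = 2040.00, centroid at (75.00, 85.00).
flange: A = 150 × 28 = 4200.00, centroid at (75.00, 184.00).
ΣA = 6240.00 mm², ΣAx̄ = 468000.00 mm³, ΣAȳ = 946200.00 mm³.
x̄ = 468000.00/6240.00 = 75.00 mm; ȳ = 946200.00/6240.00 = 151.63 mm.

x̄ = 75.00 mm, ȳ = 151.63 mm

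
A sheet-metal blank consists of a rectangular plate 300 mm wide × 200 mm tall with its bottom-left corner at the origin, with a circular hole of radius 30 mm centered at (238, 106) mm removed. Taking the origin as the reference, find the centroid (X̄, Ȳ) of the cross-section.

X̄ = 145.65 mm, Ȳ = 99.70 mm

Part | A | x̄ᵢ | ȳᵢ | A·x̄ᵢ | A·ȳᵢ
plate | 60000.00 | 150.00 | 100.00 | 9000000.00 | 6000000.00
hole | -2827.43 | 238.00 | 106.00 | -672929.15 | -299707.94
Σ | 57172.57 |  |  | 8327070.85 | 5700292.06
X̄ = 8327070.85 / 57172.57 = 145.65 mm
Ȳ = 5700292.06 / 57172.57 = 99.70 mm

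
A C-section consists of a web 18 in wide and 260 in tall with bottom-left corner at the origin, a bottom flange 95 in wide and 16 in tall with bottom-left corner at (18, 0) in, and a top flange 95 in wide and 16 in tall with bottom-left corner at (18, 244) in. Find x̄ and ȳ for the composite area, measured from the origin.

web: A = 18 × 260 = 4680.00, centroid at (9.00, 130.00).
bottom flange: A = 95 × 16 = 1520.00, centroid at (65.50, 8.00).
top flange: A = 95 × 16 = 1520.00, centroid at (65.50, 252.00).
ΣA = 7720.00 in², ΣAx̄ = 241240.00 in³, ΣAȳ = 1003600.00 in³.
x̄ = 241240.00/7720.00 = 31.25 in; ȳ = 1003600.00/7720.00 = 130.00 in.

x̄ = 31.25 in, ȳ = 130.00 in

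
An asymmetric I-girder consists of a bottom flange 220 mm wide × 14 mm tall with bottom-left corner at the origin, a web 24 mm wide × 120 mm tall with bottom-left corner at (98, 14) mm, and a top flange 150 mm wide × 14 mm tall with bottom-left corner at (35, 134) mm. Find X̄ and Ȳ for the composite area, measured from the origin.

Part | A | x̄ᵢ | ȳᵢ | A·x̄ᵢ | A·ȳᵢ
bottom flange | 3080.00 | 110.00 | 7.00 | 338800.00 | 21560.00
web | 2880.00 | 110.00 | 74.00 | 316800.00 | 213120.00
top flange | 2100.00 | 110.00 | 141.00 | 231000.00 | 296100.00
Σ | 8060.00 |  |  | 886600.00 | 530780.00
X̄ = 886600.00 / 8060.00 = 110.00 mm
Ȳ = 530780.00 / 8060.00 = 65.85 mm

X̄ = 110.00 mm, Ȳ = 65.85 mm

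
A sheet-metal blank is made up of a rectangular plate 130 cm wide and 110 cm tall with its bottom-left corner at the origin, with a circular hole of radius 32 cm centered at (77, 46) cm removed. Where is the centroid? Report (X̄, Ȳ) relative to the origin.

X̄ = 61.52 cm, Ȳ = 57.61 cm

Part | A | x̄ᵢ | ȳᵢ | A·x̄ᵢ | A·ȳᵢ
plate | 14300.00 | 65.00 | 55.00 | 929500.00 | 786500.00
hole | -3216.99 | 77.00 | 46.00 | -247708.30 | -147981.58
Σ | 11083.01 |  |  | 681791.70 | 638518.42
X̄ = 681791.70 / 11083.01 = 61.52 cm
Ȳ = 638518.42 / 11083.01 = 57.61 cm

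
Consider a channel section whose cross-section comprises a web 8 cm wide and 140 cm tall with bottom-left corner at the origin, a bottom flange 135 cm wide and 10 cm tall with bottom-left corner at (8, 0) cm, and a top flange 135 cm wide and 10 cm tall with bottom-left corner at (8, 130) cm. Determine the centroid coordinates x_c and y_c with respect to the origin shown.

Part | A | x̄ᵢ | ȳᵢ | A·x̄ᵢ | A·ȳᵢ
web | 1120.00 | 4.00 | 70.00 | 4480.00 | 78400.00
bottom flange | 1350.00 | 75.50 | 5.00 | 101925.00 | 6750.00
top flange | 1350.00 | 75.50 | 135.00 | 101925.00 | 182250.00
Σ | 3820.00 |  |  | 208330.00 | 267400.00
x_c = 208330.00 / 3820.00 = 54.54 cm
y_c = 267400.00 / 3820.00 = 70.00 cm

x_c = 54.54 cm, y_c = 70.00 cm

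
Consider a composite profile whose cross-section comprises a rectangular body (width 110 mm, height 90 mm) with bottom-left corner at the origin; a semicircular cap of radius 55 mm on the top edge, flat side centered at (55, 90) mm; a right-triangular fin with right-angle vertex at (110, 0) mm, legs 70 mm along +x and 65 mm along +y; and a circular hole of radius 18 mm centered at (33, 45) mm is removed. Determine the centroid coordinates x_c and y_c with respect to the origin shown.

x_c = 67.61 mm, y_c = 62.08 mm

rectangular body: A = 110 × 90 = 9900.00, centroid at (55.00, 45.00).
semicircular top: A = ½π·55² = 4751.66, centroid at (55.00, 113.34).
triangular fin: A = ½·70·65 = 2275.00, centroid at (133.33, 21.67).
hole: A = −π·18² = -1017.88, centroid at (33.00, 45.00).
ΣA = 15908.78 mm²
ΣAx_c = (9900.00)(55.00) + (4751.66)(55.00) + (2275.00)(133.33) + (-1017.88)(33.00) = 1075584.66 mm³
ΣAy_c = (9900.00)(45.00) + (4751.66)(113.34) + (2275.00)(21.67) + (-1017.88)(45.00) = 987553.21 mm³
x_c = 1075584.66 / 15908.78 = 67.61 mm
y_c = 987553.21 / 15908.78 = 62.08 mm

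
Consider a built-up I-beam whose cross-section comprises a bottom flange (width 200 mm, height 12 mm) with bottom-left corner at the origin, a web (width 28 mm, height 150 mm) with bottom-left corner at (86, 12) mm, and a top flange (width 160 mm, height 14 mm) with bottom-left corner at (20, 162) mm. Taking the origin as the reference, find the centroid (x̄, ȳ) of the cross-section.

x̄ = 100.00 mm, ȳ = 85.79 mm

bottom flange: A = 200 × 12 = 2400.00, centroid at (100.00, 6.00).
web: A = 28 × 150 = 4200.00, centroid at (100.00, 87.00).
top flange: A = 160 × 14 = 2240.00, centroid at (100.00, 169.00).
ΣA = 8840.00 mm²
ΣAx̄ = (2400.00)(100.00) + (4200.00)(100.00) + (2240.00)(100.00) = 884000.00 mm³
ΣAȳ = (2400.00)(6.00) + (4200.00)(87.00) + (2240.00)(169.00) = 758360.00 mm³
x̄ = 884000.00 / 8840.00 = 100.00 mm
ȳ = 758360.00 / 8840.00 = 85.79 mm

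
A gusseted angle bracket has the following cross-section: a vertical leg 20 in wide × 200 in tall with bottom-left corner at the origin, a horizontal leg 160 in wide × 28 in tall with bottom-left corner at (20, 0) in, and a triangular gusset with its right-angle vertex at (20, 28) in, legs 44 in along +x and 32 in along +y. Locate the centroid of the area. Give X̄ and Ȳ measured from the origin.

X̄ = 55.79 in, Ȳ = 53.35 in

vertical leg: A = 20 × 200 = 4000.00, centroid at (10.00, 100.00).
horizontal leg: A = 160 × 28 = 4480.00, centroid at (100.00, 14.00).
gusset: A = ½·44·32 = 704.00, centroid at (34.67, 38.67).
ΣA = 9184.00 in², ΣAX̄ = 512405.33 in³, ΣAȲ = 489941.33 in³.
X̄ = 512405.33/9184.00 = 55.79 in; Ȳ = 489941.33/9184.00 = 53.35 in.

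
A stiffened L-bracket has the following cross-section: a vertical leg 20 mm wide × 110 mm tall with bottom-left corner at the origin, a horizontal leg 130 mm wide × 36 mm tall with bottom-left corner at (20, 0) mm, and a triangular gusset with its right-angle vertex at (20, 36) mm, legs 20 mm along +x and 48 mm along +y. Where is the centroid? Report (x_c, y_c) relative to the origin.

x_c = 58.78 mm, y_c = 31.28 mm

vertical leg: A = 20 × 110 = 2200.00, centroid at (10.00, 55.00).
horizontal leg: A = 130 × 36 = 4680.00, centroid at (85.00, 18.00).
gusset: A = ½·20·48 = 480.00, centroid at (26.67, 52.00).
ΣA = 7360.00 mm², ΣAx_c = 432600.00 mm³, ΣAy_c = 230200.00 mm³.
x_c = 432600.00/7360.00 = 58.78 mm; y_c = 230200.00/7360.00 = 31.28 mm.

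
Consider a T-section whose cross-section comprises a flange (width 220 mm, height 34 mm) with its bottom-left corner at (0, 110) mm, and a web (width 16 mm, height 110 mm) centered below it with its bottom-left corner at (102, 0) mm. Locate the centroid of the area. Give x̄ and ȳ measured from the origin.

x̄ = 110.00 mm, ȳ = 113.29 mm

web: A = 16 × 110 = 1760.00, centroid at (110.00, 55.00).
flange: A = 220 × 34 = 7480.00, centroid at (110.00, 127.00).
ΣA = 9240.00 mm²
ΣAx̄ = (1760.00)(110.00) + (7480.00)(110.00) = 1016400.00 mm³
ΣAȳ = (1760.00)(55.00) + (7480.00)(127.00) = 1046760.00 mm³
x̄ = 1016400.00 / 9240.00 = 110.00 mm
ȳ = 1046760.00 / 9240.00 = 113.29 mm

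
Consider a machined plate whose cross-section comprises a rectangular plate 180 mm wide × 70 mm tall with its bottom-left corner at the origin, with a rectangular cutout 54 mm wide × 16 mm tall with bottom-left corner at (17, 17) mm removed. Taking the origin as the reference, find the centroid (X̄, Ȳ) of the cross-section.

X̄ = 93.39 mm, Ȳ = 35.74 mm

Part | A | x̄ᵢ | ȳᵢ | A·x̄ᵢ | A·ȳᵢ
plate | 12600.00 | 90.00 | 35.00 | 1134000.00 | 441000.00
hole | -864.00 | 44.00 | 25.00 | -38016.00 | -21600.00
Σ | 11736.00 |  |  | 1095984.00 | 419400.00
X̄ = 1095984.00 / 11736.00 = 93.39 mm
Ȳ = 419400.00 / 11736.00 = 35.74 mm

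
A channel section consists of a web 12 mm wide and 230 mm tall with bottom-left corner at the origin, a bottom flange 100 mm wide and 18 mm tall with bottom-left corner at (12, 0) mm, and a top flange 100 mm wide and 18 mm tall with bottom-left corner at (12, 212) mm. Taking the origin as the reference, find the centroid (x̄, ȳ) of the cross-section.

web: A = 12 × 230 = 2760.00, centroid at (6.00, 115.00).
bottom flange: A = 100 × 18 = 1800.00, centroid at (62.00, 9.00).
top flange: A = 100 × 18 = 1800.00, centroid at (62.00, 221.00).
ΣA = 6360.00 mm², ΣAx̄ = 239760.00 mm³, ΣAȳ = 731400.00 mm³.
x̄ = 239760.00/6360.00 = 37.70 mm; ȳ = 731400.00/6360.00 = 115.00 mm.

x̄ = 37.70 mm, ȳ = 115.00 mm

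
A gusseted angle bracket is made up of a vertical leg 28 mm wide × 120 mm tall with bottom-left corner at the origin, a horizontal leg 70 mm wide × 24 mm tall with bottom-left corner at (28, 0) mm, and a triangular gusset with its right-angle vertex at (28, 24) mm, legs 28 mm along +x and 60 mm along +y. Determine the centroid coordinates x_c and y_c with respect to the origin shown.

vertical leg: A = 28 × 120 = 3360.00, centroid at (14.00, 60.00).
horizontal leg: A = 70 × 24 = 1680.00, centroid at (63.00, 12.00).
gusset: A = ½·28·60 = 840.00, centroid at (37.33, 44.00).
ΣA = 5880.00 mm²
ΣAx_c = (3360.00)(14.00) + (1680.00)(63.00) + (840.00)(37.33) = 184240.00 mm³
ΣAy_c = (3360.00)(60.00) + (1680.00)(12.00) + (840.00)(44.00) = 258720.00 mm³
x_c = 184240.00 / 5880.00 = 31.33 mm
y_c = 258720.00 / 5880.00 = 44.00 mm

x_c = 31.33 mm, y_c = 44.00 mm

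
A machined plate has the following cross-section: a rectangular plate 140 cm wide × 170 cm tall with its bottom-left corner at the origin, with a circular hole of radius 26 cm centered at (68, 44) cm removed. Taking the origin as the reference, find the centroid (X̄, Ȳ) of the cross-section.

X̄ = 70.20 cm, Ȳ = 89.02 cm

plate: A = 140 × 170 = 23800.00, centroid at (70.00, 85.00).
hole: A = −π·26² = -2123.72, centroid at (68.00, 44.00).
ΣA = 21676.28 cm²
ΣAX̄ = (23800.00)(70.00) + (-2123.72)(68.00) = 1521587.27 cm³
ΣAȲ = (23800.00)(85.00) + (-2123.72)(44.00) = 1929556.47 cm³
X̄ = 1521587.27 / 21676.28 = 70.20 cm
Ȳ = 1929556.47 / 21676.28 = 89.02 cm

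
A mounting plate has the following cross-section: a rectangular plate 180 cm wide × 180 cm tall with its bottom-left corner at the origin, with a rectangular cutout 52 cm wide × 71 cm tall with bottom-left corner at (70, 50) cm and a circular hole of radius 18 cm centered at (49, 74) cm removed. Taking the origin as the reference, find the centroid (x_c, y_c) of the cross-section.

x_c = 90.71 cm, y_c = 91.19 cm

Part | A | x̄ᵢ | ȳᵢ | A·x̄ᵢ | A·ȳᵢ
plate | 32400.00 | 90.00 | 90.00 | 2916000.00 | 2916000.00
hole 1 | -3692.00 | 96.00 | 85.50 | -354432.00 | -315666.00
hole 2 | -1017.88 | 49.00 | 74.00 | -49875.92 | -75322.83
Σ | 27690.12 |  |  | 2511692.08 | 2525011.17
x_c = 2511692.08 / 27690.12 = 90.71 cm
y_c = 2525011.17 / 27690.12 = 91.19 cm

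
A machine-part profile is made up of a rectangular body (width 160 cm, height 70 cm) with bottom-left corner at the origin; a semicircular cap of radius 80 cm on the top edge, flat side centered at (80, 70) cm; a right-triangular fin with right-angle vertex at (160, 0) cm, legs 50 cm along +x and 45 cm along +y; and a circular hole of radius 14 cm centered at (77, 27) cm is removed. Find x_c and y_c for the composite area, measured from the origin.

x_c = 85.08 cm, y_c = 66.05 cm

rectangular body: A = 160 × 70 = 11200.00, centroid at (80.00, 35.00).
semicircular top: A = ½π·80² = 10053.10, centroid at (80.00, 103.95).
triangular fin: A = ½·50·45 = 1125.00, centroid at (176.67, 15.00).
hole: A = −π·14² = -615.75, centroid at (77.00, 27.00).
ΣA = 21762.34 cm²
ΣAx_c = (11200.00)(80.00) + (10053.10)(80.00) + (1125.00)(176.67) + (-615.75)(77.00) = 1851584.80 cm³
ΣAy_c = (11200.00)(35.00) + (10053.10)(103.95) + (1125.00)(15.00) + (-615.75)(27.00) = 1437299.78 cm³
x_c = 1851584.80 / 21762.34 = 85.08 cm
y_c = 1437299.78 / 21762.34 = 66.05 cm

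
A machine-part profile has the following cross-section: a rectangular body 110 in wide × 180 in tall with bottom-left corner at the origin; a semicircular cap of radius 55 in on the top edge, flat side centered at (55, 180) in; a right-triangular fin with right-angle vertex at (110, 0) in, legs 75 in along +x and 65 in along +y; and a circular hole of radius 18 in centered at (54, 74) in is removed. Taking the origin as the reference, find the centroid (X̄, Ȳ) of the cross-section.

Part | A | x̄ᵢ | ȳᵢ | A·x̄ᵢ | A·ȳᵢ
rectangular body | 19800.00 | 55.00 | 90.00 | 1089000.00 | 1782000.00
semicircular top | 4751.66 | 55.00 | 203.34 | 261341.24 | 966215.27
triangular fin | 2437.50 | 135.00 | 21.67 | 329062.50 | 52812.50
hole | -1017.88 | 54.00 | 74.00 | -54965.31 | -75322.83
Σ | 25971.28 |  |  | 1624438.43 | 2725704.94
X̄ = 1624438.43 / 25971.28 = 62.55 in
Ȳ = 2725704.94 / 25971.28 = 104.95 in

X̄ = 62.55 in, Ȳ = 104.95 in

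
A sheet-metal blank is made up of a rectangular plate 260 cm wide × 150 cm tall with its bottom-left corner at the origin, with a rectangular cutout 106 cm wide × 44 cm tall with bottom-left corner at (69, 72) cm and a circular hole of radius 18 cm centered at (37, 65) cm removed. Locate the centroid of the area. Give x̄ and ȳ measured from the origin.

plate: A = 260 × 150 = 39000.00, centroid at (130.00, 75.00).
hole 1: A = −(106 × 44) = -4664.00, centroid at (122.00, 94.00).
hole 2: A = −π·18² = -1017.88, centroid at (37.00, 65.00).
ΣA = 33318.12 cm²
ΣAx̄ = (39000.00)(130.00) + (-4664.00)(122.00) + (-1017.88)(37.00) = 4463330.59 cm³
ΣAȳ = (39000.00)(75.00) + (-4664.00)(94.00) + (-1017.88)(65.00) = 2420422.06 cm³
x̄ = 4463330.59 / 33318.12 = 133.96 cm
ȳ = 2420422.06 / 33318.12 = 72.65 cm

x̄ = 133.96 cm, ȳ = 72.65 cm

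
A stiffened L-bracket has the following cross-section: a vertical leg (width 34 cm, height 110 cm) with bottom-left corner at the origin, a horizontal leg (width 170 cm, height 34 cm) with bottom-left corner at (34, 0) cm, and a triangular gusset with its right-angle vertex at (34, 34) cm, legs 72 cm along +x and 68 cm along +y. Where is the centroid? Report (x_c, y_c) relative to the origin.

x_c = 74.65 cm, y_c = 36.99 cm

Part | A | x̄ᵢ | ȳᵢ | A·x̄ᵢ | A·ȳᵢ
vertical leg | 3740.00 | 17.00 | 55.00 | 63580.00 | 205700.00
horizontal leg | 5780.00 | 119.00 | 17.00 | 687820.00 | 98260.00
gusset | 2448.00 | 58.00 | 56.67 | 141984.00 | 138720.00
Σ | 11968.00 |  |  | 893384.00 | 442680.00
x_c = 893384.00 / 11968.00 = 74.65 cm
y_c = 442680.00 / 11968.00 = 36.99 cm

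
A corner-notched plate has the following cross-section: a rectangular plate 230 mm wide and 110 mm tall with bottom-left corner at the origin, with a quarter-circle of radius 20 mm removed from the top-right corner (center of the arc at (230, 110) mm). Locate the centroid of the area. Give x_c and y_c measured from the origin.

plate: A = 230 × 110 = 25300.00, centroid at (115.00, 55.00).
removed quarter-circle: A = −¼π·20² = -314.16, centroid at (221.51, 101.51).
ΣA = 24985.84 mm², ΣAx_c = 2839910.04 mm³, ΣAy_c = 1359609.15 mm³.
x_c = 2839910.04/24985.84 = 113.66 mm; y_c = 1359609.15/24985.84 = 54.42 mm.

x_c = 113.66 mm, y_c = 54.42 mm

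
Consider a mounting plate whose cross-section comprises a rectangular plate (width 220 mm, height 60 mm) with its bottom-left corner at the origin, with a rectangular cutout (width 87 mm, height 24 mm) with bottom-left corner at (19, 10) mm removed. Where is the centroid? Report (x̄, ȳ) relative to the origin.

plate: A = 220 × 60 = 13200.00, centroid at (110.00, 30.00).
hole: A = −(87 × 24) = -2088.00, centroid at (62.50, 22.00).
ΣA = 11112.00 mm², ΣAx̄ = 1321500.00 mm³, ΣAȳ = 350064.00 mm³.
x̄ = 1321500.00/11112.00 = 118.93 mm; ȳ = 350064.00/11112.00 = 31.50 mm.

x̄ = 118.93 mm, ȳ = 31.50 mm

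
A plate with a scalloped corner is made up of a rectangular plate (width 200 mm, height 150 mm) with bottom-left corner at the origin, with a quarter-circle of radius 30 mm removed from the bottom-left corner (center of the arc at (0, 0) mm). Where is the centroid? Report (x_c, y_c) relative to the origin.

plate: A = 200 × 150 = 30000.00, centroid at (100.00, 75.00).
removed quarter-circle: A = −¼π·30² = -706.86, centroid at (12.73, 12.73).
ΣA = 29293.14 mm²
ΣAx_c = (30000.00)(100.00) + (-706.86)(12.73) = 2991000.00 mm³
ΣAy_c = (30000.00)(75.00) + (-706.86)(12.73) = 2241000.00 mm³
x_c = 2991000.00 / 29293.14 = 102.11 mm
y_c = 2241000.00 / 29293.14 = 76.50 mm

x_c = 102.11 mm, y_c = 76.50 mm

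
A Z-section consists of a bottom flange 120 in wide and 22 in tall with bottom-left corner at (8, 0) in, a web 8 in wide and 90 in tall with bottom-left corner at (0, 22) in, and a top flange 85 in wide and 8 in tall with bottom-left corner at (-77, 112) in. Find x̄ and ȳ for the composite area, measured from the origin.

bottom flange: A = 120 × 22 = 2640.00, centroid at (68.00, 11.00).
web: A = 8 × 90 = 720.00, centroid at (4.00, 67.00).
top flange: A = 85 × 8 = 680.00, centroid at (-34.50, 116.00).
ΣA = 4040.00 in²
ΣAx̄ = (2640.00)(68.00) + (720.00)(4.00) + (680.00)(-34.50) = 158940.00 in³
ΣAȳ = (2640.00)(11.00) + (720.00)(67.00) + (680.00)(116.00) = 156160.00 in³
x̄ = 158940.00 / 4040.00 = 39.34 in
ȳ = 156160.00 / 4040.00 = 38.65 in

x̄ = 39.34 in, ȳ = 38.65 in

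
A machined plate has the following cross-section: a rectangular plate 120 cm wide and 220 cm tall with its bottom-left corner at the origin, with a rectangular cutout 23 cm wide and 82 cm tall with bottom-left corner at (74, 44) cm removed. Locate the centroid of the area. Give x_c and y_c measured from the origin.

x_c = 58.04 cm, y_c = 111.92 cm

plate: A = 120 × 220 = 26400.00, centroid at (60.00, 110.00).
hole: A = −(23 × 82) = -1886.00, centroid at (85.50, 85.00).
ΣA = 24514.00 cm², ΣAx_c = 1422747.00 cm³, ΣAy_c = 2743690.00 cm³.
x_c = 1422747.00/24514.00 = 58.04 cm; y_c = 2743690.00/24514.00 = 111.92 cm.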